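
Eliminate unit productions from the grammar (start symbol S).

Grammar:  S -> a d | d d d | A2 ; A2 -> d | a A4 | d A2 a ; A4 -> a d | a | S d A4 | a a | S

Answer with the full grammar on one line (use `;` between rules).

S -> d | a A4 | d A2 a | a d | d d d; A2 -> d | a A4 | d A2 a; A4 -> a d | a | S d A4 | a a | d | a A4 | d A2 a | d d d

Unit pairs: A4 ⇒* {A2, S}; S ⇒* {A2}.
For each unit pair (A, B), copy every non-unit production of B to A, then drop all unit productions.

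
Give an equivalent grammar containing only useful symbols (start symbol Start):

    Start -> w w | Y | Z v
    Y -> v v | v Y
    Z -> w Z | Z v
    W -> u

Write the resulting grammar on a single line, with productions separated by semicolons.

Generating nonterminals: {Start, W, Y}.
Reachable from Start after that: {Start, Y}.
Removed useless symbols: {W, Z} and every production mentioning them.

Start -> w w | Y; Y -> v v | v Y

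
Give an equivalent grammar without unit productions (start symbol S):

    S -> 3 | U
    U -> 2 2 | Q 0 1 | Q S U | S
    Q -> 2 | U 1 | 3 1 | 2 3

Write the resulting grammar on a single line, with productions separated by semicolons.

S -> 2 2 | Q 0 1 | Q S U | 3; U -> 2 2 | Q 0 1 | Q S U | 3; Q -> 2 | U 1 | 3 1 | 2 3

Unit pairs: S ⇒* {U}; U ⇒* {S}.
For every A with A ⇒* B via unit rules, add B's non-unit alternatives to A; then delete every rule of the form X → Y.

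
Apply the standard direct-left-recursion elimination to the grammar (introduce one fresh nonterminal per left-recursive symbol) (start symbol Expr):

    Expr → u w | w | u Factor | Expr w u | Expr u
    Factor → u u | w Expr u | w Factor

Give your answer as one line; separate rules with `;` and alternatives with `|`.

Expr is directly left-recursive.
For Expr: α = {w u, u}, β = {u w, w, u Factor}. Rewrite as Expr → β Expr1 and Expr1 → α Expr1 | ε.

Expr → u w Expr1 | w Expr1 | u Factor Expr1; Factor → u u | w Expr u | w Factor; Expr1 → w u Expr1 | u Expr1 | ε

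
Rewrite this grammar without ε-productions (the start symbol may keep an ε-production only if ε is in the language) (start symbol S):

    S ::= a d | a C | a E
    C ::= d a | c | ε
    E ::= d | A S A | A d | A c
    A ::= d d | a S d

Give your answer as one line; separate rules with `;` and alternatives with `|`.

The nullable symbols are {C}.
ε ∉ L(G), so no ε-production is kept.
For each production, add variants omitting each subset of nullable occurrences: S → a C gives a C | a.

S ::= a d | a C | a | a E; C ::= d a | c; E ::= d | A S A | A d | A c; A ::= d d | a S d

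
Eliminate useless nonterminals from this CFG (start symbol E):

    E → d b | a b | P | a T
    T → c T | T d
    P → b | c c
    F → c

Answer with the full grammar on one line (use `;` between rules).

Generating nonterminals: {E, F, P}.
Reachable from E after that: {E, P}.
Removed useless symbols: {F, T} and every production mentioning them.

E → d b | a b | P; P → b | c c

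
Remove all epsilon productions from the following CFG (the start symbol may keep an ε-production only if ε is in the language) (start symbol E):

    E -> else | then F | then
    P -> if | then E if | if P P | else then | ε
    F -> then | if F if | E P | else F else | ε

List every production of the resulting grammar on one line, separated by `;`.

The nullable symbols are {F, P}.
ε ∉ L(G), so no ε-production is kept.
Expand every rule over subsets of its nullable positions: E → then F gives then F | then. P → if P P gives if P P | if P. F → if F if gives if F if | if if. F → E P gives E P | E.

E -> else | then F | then; P -> if | then E if | if P P | if P | else then; F -> then | if F if | if if | E P | E | else F else | else else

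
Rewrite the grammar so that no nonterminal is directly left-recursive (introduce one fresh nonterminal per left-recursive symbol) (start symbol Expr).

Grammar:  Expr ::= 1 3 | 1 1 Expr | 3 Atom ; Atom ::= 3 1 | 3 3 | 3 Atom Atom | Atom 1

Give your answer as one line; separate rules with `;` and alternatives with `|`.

Atom is directly left-recursive.
For Atom: α = {1}, β = {3 1, 3 3, 3 Atom Atom}. Rewrite as Atom → β Atom1 and Atom1 → α Atom1 | ε.

Expr ::= 1 3 | 1 1 Expr | 3 Atom; Atom ::= 3 1 Atom1 | 3 3 Atom1 | 3 Atom Atom Atom1; Atom1 ::= 1 Atom1 | ε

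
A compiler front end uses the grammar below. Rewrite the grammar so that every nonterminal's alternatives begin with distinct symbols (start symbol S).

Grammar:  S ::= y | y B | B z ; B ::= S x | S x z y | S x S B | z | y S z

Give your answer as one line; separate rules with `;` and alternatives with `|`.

S has alternatives sharing prefix 'y': factor to S → y S' with S' → ε | B.
B has alternatives sharing prefix 'S x': factor to B → S x B' with B' → ε | z y | S B.

S ::= B z | y S'; B ::= z | y S z | S x B'; S' ::= ε | B; B' ::= ε | z y | S B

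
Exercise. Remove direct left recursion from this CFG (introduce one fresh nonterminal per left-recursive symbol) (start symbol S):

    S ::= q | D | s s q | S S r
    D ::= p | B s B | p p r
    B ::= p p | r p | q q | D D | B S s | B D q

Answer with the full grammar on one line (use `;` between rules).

S ::= q S' | D S' | s s q S'; D ::= p | B s B | p p r; B ::= p p B' | r p B' | q q B' | D D B'; S' ::= S r S' | ε; B' ::= S s B' | D q B' | ε

S, B are directly left-recursive.
For S: α = {S r}, β = {q, D, s s q}. Rewrite as S → β S' and S' → α S' | ε.
For B: α = {S s, D q}, β = {p p, r p, q q, D D}. Rewrite as B → β B' and B' → α B' | ε.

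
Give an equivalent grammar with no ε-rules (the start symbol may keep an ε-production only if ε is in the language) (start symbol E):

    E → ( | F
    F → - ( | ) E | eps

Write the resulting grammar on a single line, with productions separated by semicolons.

The nullable symbols are {E, F}.
ε ∈ L(G) since E is nullable, so keep E → ε.
For each production, add variants omitting each subset of nullable occurrences: F → ) E gives ) E | ).

E → ( | F | ε; F → - ( | ) E | )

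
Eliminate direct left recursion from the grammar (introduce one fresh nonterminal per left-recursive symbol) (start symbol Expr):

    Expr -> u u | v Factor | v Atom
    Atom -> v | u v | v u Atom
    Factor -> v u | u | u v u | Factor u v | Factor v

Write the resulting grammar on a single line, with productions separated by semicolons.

Left recursion appears on Factor.
For Factor: α = {u v, v}, β = {v u, u, u v u}. Rewrite as Factor → β Factor1 and Factor1 → α Factor1 | ε.

Expr -> u u | v Factor | v Atom; Atom -> v | u v | v u Atom; Factor -> v u Factor1 | u Factor1 | u v u Factor1; Factor1 -> u v Factor1 | v Factor1 | ε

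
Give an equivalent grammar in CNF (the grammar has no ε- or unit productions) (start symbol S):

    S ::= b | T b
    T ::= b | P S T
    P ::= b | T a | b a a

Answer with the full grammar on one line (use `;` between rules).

S ::= b | T X1; T ::= b | P Y1; P ::= b | T X2 | X1 Y2; X1 ::= b; X2 ::= a; Y1 ::= S T; Y2 ::= X2 X2

Introduce a nonterminal for each terminal appearing in a rule of length ≥ 2: X1 → b, X2 → a.
Binarize each right-hand side of length ≥ 3 by chaining fresh nonterminals (Y1, Y2, …): affected rules were T → P S T; P → X1 X2 X2.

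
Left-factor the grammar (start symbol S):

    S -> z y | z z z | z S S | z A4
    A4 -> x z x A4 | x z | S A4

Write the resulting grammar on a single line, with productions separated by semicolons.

S -> z S'; A4 -> S A4 | x z A4'; S' -> y | z z | S S | A4; A4' -> x A4 | eps

S has alternatives sharing prefix 'z': factor to S → z S' with S' → y | z z | S S | A4.
A4 has alternatives sharing prefix 'x z': factor to A4 → x z A4' with A4' → x A4 | ε.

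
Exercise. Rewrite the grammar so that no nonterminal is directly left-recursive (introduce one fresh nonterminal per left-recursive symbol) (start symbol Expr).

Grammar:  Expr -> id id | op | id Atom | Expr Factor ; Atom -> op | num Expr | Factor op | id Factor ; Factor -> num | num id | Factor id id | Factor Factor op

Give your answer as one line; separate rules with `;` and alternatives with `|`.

Directly left-recursive nonterminals: Expr, Factor.
For Expr: α = {Factor}, β = {id id, op, id Atom}. Rewrite as Expr → β Expr1 and Expr1 → α Expr1 | ε.
For Factor: α = {id id, Factor op}, β = {num, num id}. Rewrite as Factor → β Factor1 and Factor1 → α Factor1 | ε.

Expr -> id id Expr1 | op Expr1 | id Atom Expr1; Atom -> op | num Expr | Factor op | id Factor; Factor -> num Factor1 | num id Factor1; Expr1 -> Factor Expr1 | ε; Factor1 -> id id Factor1 | Factor op Factor1 | ε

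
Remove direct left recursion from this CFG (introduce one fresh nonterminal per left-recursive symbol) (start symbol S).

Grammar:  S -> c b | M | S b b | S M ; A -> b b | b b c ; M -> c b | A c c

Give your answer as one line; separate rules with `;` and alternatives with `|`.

S -> c b S' | M S'; A -> b b | b b c; M -> c b | A c c; S' -> b b S' | M S' | epsilon

S is directly left-recursive.
For S: α = {b b, M}, β = {c b, M}. Rewrite as S → β S' and S' → α S' | ε.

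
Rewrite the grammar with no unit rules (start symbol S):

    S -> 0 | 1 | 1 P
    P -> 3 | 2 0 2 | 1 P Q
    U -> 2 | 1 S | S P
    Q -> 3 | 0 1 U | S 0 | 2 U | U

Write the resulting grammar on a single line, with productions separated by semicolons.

S -> 0 | 1 | 1 P; P -> 3 | 2 0 2 | 1 P Q; U -> 2 | 1 S | S P; Q -> 2 | 1 S | S P | 3 | 0 1 U | S 0 | 2 U

Unit pairs: Q ⇒* {U}.
For each unit pair (A, B), copy every non-unit production of B to A, then drop all unit productions.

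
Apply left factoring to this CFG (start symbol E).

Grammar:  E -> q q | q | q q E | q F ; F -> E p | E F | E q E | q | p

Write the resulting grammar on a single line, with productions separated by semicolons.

E has alternatives sharing prefix 'q': factor to E → q E' with E' → q | ε | q E | F.
F has alternatives sharing prefix 'E': factor to F → E F' with F' → p | F | q E.
E' has alternatives sharing prefix 'q': factor to E' → q E'' with E'' → ε | E.

E -> q E'; F -> q | p | E F'; E' -> ε | F | q E''; F' -> p | F | q E; E'' -> ε | E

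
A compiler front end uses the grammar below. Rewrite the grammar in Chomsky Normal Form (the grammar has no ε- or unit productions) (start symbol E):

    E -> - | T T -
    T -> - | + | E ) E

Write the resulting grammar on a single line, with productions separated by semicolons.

E -> - | T Y1; T -> - | + | E Y2; X1 -> -; X2 -> ); Y1 -> T X1; Y2 -> X2 E

Introduce a nonterminal for each terminal appearing in a rule of length ≥ 2: X1 → -, X2 → ).
Binarize each right-hand side of length ≥ 3 by chaining fresh nonterminals (Y1, Y2, …): affected rules were E → T T X1; T → E X2 E.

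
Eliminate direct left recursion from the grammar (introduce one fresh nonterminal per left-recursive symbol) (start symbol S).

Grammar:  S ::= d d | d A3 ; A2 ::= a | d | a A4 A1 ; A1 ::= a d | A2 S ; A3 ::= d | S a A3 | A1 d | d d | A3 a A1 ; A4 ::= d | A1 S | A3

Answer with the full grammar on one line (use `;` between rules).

S ::= d d | d A3; A2 ::= a | d | a A4 A1; A1 ::= a d | A2 S; A3 ::= d A3' | S a A3 A3' | A1 d A3' | d d A3'; A4 ::= d | A1 S | A3; A3' ::= a A1 A3' | epsilon

Left recursion appears on A3.
For A3: α = {a A1}, β = {d, S a A3, A1 d, d d}. Rewrite as A3 → β A3' and A3' → α A3' | ε.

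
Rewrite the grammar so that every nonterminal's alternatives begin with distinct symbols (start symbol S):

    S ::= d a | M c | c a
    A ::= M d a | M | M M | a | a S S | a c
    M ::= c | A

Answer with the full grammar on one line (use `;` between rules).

A has alternatives sharing prefix 'M': factor to A → M A' with A' → d a | ε | M.
A has alternatives sharing prefix 'a': factor to A → a A'' with A'' → ε | S S | c.

S ::= d a | M c | c a; A ::= M A' | a A''; M ::= c | A; A' ::= d a | epsilon | M; A'' ::= epsilon | S S | c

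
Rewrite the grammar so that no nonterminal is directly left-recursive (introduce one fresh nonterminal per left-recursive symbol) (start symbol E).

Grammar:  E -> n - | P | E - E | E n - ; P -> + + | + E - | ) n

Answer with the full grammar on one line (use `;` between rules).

E is directly left-recursive.
For E: α = {- E, n -}, β = {n -, P}. Rewrite as E → β E' and E' → α E' | ε.

E -> n - E' | P E'; P -> + + | + E - | ) n; E' -> - E E' | n - E' | eps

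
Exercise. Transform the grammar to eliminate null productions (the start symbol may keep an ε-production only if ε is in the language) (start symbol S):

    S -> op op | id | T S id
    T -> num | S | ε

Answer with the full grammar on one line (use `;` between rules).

Nullable set = {T}.
ε ∉ L(G), so no ε-production is kept.
For each production, add variants omitting each subset of nullable occurrences: S → T S id gives T S id | S id.

S -> op op | id | T S id | S id; T -> num | S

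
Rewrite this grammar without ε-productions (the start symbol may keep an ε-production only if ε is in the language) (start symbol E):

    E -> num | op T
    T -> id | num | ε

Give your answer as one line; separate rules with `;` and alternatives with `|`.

E -> num | op T | op; T -> id | num

The nullable symbols are {T}.
ε ∉ L(G), so no ε-production is kept.
Expand every rule over subsets of its nullable positions: E → op T gives op T | op.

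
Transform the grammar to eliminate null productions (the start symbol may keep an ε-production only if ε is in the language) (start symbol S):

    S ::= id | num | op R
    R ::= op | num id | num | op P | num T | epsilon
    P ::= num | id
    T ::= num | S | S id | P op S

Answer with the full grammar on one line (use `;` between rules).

Nullable set = {R}.
ε ∉ L(G), so no ε-production is kept.
Add the nullable-subset variants: S → op R gives op R | op.

S ::= id | num | op R | op; R ::= op | num id | num | op P | num T; P ::= num | id; T ::= num | S | S id | P op S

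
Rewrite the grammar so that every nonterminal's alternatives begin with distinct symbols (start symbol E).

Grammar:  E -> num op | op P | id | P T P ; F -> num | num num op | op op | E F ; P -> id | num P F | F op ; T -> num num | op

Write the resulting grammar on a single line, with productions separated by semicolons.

E -> num op | op P | id | P T P; F -> op op | E F | num F'; P -> id | num P F | F op; T -> num num | op; F' -> ε | num op

F has alternatives sharing prefix 'num': factor to F → num F' with F' → ε | num op.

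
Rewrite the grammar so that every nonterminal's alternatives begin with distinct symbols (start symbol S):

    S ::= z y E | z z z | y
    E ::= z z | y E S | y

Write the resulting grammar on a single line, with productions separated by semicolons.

S has alternatives sharing prefix 'z': factor to S → z S' with S' → y E | z z.
E has alternatives sharing prefix 'y': factor to E → y E' with E' → E S | ε.

S ::= y | z S'; E ::= z z | y E'; S' ::= y E | z z; E' ::= E S | ε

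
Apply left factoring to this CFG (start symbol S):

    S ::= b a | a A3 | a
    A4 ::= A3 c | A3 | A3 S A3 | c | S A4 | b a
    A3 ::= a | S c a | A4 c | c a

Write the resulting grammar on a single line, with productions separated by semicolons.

S ::= b a | a S'; A4 ::= c | S A4 | b a | A3 A4'; A3 ::= a | S c a | A4 c | c a; S' ::= A3 | epsilon; A4' ::= c | epsilon | S A3

S has alternatives sharing prefix 'a': factor to S → a S' with S' → A3 | ε.
A4 has alternatives sharing prefix 'A3': factor to A4 → A3 A4' with A4' → c | ε | S A3.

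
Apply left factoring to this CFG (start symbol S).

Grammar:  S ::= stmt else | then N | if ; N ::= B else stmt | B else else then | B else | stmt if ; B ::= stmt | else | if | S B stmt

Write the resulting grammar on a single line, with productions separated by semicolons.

S ::= stmt else | then N | if; N ::= stmt if | B else N'; B ::= stmt | else | if | S B stmt; N' ::= stmt | else then | ε

N has alternatives sharing prefix 'B else': factor to N → B else N' with N' → stmt | else then | ε.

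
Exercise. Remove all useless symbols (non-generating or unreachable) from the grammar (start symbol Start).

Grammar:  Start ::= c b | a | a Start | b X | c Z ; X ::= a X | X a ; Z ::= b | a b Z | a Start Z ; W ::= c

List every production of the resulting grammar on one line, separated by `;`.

Generating nonterminals: {Start, W, Z}.
Reachable from Start after that: {Start, Z}.
Removed useless symbols: {W, X} and every production mentioning them.

Start ::= c b | a | a Start | c Z; Z ::= b | a b Z | a Start Z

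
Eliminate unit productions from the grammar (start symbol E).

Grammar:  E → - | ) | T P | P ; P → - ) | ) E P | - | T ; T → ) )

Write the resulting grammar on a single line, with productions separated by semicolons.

Unit pairs: E ⇒* {P, T}; P ⇒* {T}.
For each unit pair (A, B), copy every non-unit production of B to A, then drop all unit productions.

E → - | ) | T P | - ) | ) E P | ) ); P → - ) | ) E P | - | ) ); T → ) )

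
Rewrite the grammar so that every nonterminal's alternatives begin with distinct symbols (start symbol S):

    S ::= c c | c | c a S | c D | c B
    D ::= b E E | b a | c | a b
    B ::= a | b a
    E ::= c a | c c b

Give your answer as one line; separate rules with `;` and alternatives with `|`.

S has alternatives sharing prefix 'c': factor to S → c S' with S' → c | ε | a S | D | B.
D has alternatives sharing prefix 'b': factor to D → b D' with D' → E E | a.
E has alternatives sharing prefix 'c': factor to E → c E' with E' → a | c b.

S ::= c S'; D ::= c | a b | b D'; B ::= a | b a; E ::= c E'; S' ::= c | ε | a S | D | B; D' ::= E E | a; E' ::= a | c b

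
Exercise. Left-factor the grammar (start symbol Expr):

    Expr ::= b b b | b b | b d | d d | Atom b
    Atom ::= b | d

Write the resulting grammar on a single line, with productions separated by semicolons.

Expr ::= d d | Atom b | b Expr1; Atom ::= b | d; Expr1 ::= d | b Expr11; Expr11 ::= b | ε

Expr has alternatives sharing prefix 'b': factor to Expr → b Expr1 with Expr1 → b b | b | d.
Expr1 has alternatives sharing prefix 'b': factor to Expr1 → b Expr11 with Expr11 → b | ε.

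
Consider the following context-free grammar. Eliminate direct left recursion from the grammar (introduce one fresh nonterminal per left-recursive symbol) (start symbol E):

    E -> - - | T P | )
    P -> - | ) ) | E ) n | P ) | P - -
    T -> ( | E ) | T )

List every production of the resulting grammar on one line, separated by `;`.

P, T are directly left-recursive.
For P: α = {), - -}, β = {-, ) ), E ) n}. Rewrite as P → β P' and P' → α P' | ε.
For T: α = {)}, β = {(, E )}. Rewrite as T → β T' and T' → α T' | ε.

E -> - - | T P | ); P -> - P' | ) ) P' | E ) n P'; T -> ( T' | E ) T'; P' -> ) P' | - - P' | ε; T' -> ) T' | ε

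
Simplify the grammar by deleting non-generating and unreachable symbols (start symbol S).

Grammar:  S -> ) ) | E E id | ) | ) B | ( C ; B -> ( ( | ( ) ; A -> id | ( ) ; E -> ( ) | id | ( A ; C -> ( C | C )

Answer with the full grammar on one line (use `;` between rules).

Generating nonterminals: {A, B, E, S}.
Reachable from S after that: {A, B, E, S}.
Removed useless symbols: {C} and every production mentioning them.

S -> ) ) | E E id | ) | ) B; B -> ( ( | ( ); A -> id | ( ); E -> ( ) | id | ( A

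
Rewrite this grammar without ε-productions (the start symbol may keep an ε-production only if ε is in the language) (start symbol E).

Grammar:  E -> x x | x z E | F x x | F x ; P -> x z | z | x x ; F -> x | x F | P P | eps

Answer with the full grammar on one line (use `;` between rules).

The nullable symbols are {F}.
ε ∉ L(G), so no ε-production is kept.
For each production, add variants omitting each subset of nullable occurrences: E → F x gives F x | x.

E -> x x | x z E | F x x | F x | x; P -> x z | z | x x; F -> x | x F | P P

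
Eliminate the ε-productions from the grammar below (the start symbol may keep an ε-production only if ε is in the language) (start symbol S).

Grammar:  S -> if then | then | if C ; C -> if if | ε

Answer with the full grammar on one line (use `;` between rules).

The nullable symbols are {C}.
ε ∉ L(G), so no ε-production is kept.
Add the nullable-subset variants: S → if C gives if C | if.

S -> if then | then | if C | if; C -> if if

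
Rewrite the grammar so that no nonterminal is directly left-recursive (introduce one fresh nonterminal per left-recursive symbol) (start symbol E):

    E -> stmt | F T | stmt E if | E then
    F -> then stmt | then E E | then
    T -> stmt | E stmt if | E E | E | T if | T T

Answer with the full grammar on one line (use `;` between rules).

Left recursion appears on E, T.
For E: α = {then}, β = {stmt, F T, stmt E if}. Rewrite as E → β E' and E' → α E' | ε.
For T: α = {if, T}, β = {stmt, E stmt if, E E, E}. Rewrite as T → β T' and T' → α T' | ε.

E -> stmt E' | F T E' | stmt E if E'; F -> then stmt | then E E | then; T -> stmt T' | E stmt if T' | E E T' | E T'; E' -> then E' | ε; T' -> if T' | T T' | ε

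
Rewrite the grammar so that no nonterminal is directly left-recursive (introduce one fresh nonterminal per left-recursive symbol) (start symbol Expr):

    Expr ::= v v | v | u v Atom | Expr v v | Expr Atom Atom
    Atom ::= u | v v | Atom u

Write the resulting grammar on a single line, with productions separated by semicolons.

Left recursion appears on Expr, Atom.
For Expr: α = {v v, Atom Atom}, β = {v v, v, u v Atom}. Rewrite as Expr → β Expr1 and Expr1 → α Expr1 | ε.
For Atom: α = {u}, β = {u, v v}. Rewrite as Atom → β Atom1 and Atom1 → α Atom1 | ε.

Expr ::= v v Expr1 | v Expr1 | u v Atom Expr1; Atom ::= u Atom1 | v v Atom1; Expr1 ::= v v Expr1 | Atom Atom Expr1 | epsilon; Atom1 ::= u Atom1 | epsilon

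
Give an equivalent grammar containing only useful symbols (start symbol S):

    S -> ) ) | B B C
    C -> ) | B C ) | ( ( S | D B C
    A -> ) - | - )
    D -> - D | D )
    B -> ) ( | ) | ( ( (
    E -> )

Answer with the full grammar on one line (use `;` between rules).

Generating nonterminals: {A, B, C, E, S}.
Reachable from S after that: {B, C, S}.
Removed useless symbols: {A, D, E} and every production mentioning them.

S -> ) ) | B B C; C -> ) | B C ) | ( ( S; B -> ) ( | ) | ( ( (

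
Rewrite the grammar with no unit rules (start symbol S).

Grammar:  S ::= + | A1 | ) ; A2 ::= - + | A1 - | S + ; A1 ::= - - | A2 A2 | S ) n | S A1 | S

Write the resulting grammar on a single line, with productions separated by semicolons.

Unit pairs: A1 ⇒* {S}; S ⇒* {A1}.
For each unit pair (A, B), copy every non-unit production of B to A, then drop all unit productions.

S ::= - - | A2 A2 | S ) n | S A1 | + | ); A2 ::= - + | A1 - | S +; A1 ::= - - | A2 A2 | S ) n | S A1 | + | )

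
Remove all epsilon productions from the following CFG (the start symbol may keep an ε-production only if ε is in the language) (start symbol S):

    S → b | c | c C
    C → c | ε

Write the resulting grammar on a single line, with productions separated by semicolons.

Nullable set = {C}.
ε ∉ L(G), so no ε-production is kept.

S → b | c | c C; C → c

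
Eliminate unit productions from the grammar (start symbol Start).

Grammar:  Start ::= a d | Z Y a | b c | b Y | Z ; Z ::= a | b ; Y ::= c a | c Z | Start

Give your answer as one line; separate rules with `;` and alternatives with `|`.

Start ::= a | b | a d | Z Y a | b c | b Y; Z ::= a | b; Y ::= a | b | a d | Z Y a | b c | b Y | c a | c Z

Unit pairs: Start ⇒* {Z}; Y ⇒* {Start, Z}.
For every A with A ⇒* B via unit rules, add B's non-unit alternatives to A; then delete every rule of the form X → Y.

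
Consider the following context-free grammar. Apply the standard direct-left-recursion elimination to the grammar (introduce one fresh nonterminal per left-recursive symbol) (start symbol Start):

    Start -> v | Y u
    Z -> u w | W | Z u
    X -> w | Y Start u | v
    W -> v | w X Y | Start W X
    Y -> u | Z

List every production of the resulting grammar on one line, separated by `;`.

Start -> v | Y u; Z -> u w Z1 | W Z1; X -> w | Y Start u | v; W -> v | w X Y | Start W X; Y -> u | Z; Z1 -> u Z1 | ε

Left recursion appears on Z.
For Z: α = {u}, β = {u w, W}. Rewrite as Z → β Z1 and Z1 → α Z1 | ε.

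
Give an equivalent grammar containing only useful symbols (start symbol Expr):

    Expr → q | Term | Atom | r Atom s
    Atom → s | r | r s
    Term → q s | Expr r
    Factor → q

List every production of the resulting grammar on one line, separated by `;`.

Generating nonterminals: {Atom, Expr, Factor, Term}.
Reachable from Expr after that: {Atom, Expr, Term}.
Removed useless symbols: {Factor} and every production mentioning them.

Expr → q | Term | Atom | r Atom s; Atom → s | r | r s; Term → q s | Expr r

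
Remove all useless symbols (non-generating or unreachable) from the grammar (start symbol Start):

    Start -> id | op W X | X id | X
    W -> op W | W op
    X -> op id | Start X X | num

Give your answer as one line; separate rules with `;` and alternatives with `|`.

Generating nonterminals: {Start, X}.
Reachable from Start after that: {Start, X}.
Removed useless symbols: {W} and every production mentioning them.

Start -> id | X id | X; X -> op id | Start X X | num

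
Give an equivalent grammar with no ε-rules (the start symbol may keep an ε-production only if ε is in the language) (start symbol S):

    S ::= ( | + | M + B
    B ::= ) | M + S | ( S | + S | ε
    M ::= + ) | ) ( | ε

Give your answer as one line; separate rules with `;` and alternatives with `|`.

Nullable set = {B, M}.
ε ∉ L(G), so no ε-production is kept.
For each production, add variants omitting each subset of nullable occurrences: S → M + B gives M + B | M + | + B. B → M + S gives M + S | + S.

S ::= ( | + | M + B | M + | + B; B ::= ) | M + S | + S | ( S; M ::= + ) | ) (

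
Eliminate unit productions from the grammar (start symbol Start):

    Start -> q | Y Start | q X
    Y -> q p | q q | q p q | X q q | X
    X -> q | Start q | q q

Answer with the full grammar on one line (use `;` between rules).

Unit pairs: Y ⇒* {X}.
For each unit pair (A, B), copy every non-unit production of B to A, then drop all unit productions.

Start -> q | Y Start | q X; Y -> q | Start q | q q | q p | q p q | X q q; X -> q | Start q | q q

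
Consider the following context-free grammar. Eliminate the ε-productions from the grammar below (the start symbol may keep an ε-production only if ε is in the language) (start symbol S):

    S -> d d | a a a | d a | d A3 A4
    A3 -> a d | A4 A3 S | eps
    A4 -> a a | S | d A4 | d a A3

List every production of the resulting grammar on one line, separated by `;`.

S -> d d | a a a | d a | d A3 A4 | d A4; A3 -> a d | A4 A3 S | A4 S; A4 -> a a | S | d A4 | d a A3 | d a

The nullable symbols are {A3}.
ε ∉ L(G), so no ε-production is kept.
Add the nullable-subset variants: S → d A3 A4 gives d A3 A4 | d A4. A3 → A4 A3 S gives A4 A3 S | A4 S. A4 → d a A3 gives d a A3 | d a.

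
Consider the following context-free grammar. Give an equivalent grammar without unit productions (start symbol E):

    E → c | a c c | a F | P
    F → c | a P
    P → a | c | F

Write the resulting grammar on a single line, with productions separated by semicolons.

E → c | a c c | a F | a | a P; F → c | a P; P → c | a P | a

Unit pairs: E ⇒* {F, P}; P ⇒* {F}.
For every A with A ⇒* B via unit rules, add B's non-unit alternatives to A; then delete every rule of the form X → Y.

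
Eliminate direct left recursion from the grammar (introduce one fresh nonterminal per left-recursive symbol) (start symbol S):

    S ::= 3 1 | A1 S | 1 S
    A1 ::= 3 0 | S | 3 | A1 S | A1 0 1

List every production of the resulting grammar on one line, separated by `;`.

Left recursion appears on A1.
For A1: α = {S, 0 1}, β = {3 0, S, 3}. Rewrite as A1 → β A1' and A1' → α A1' | ε.

S ::= 3 1 | A1 S | 1 S; A1 ::= 3 0 A1' | S A1' | 3 A1'; A1' ::= S A1' | 0 1 A1' | ε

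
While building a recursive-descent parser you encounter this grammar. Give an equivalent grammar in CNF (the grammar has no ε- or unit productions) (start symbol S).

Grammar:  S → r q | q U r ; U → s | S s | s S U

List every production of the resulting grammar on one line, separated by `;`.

Introduce a nonterminal for each terminal appearing in a rule of length ≥ 2: X1 → r, X2 → q, X3 → s.
Binarize each right-hand side of length ≥ 3 by chaining fresh nonterminals (Y1, Y2, …): affected rules were S → X2 U X1; U → X3 S U.

S → X1 X2 | X2 Y1; U → s | S X3 | X3 Y2; X1 → r; X2 → q; X3 → s; Y1 → U X1; Y2 → S U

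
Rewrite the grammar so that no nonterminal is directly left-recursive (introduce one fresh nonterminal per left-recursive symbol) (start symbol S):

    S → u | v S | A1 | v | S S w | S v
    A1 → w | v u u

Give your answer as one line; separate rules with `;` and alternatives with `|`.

S is directly left-recursive.
For S: α = {S w, v}, β = {u, v S, A1, v}. Rewrite as S → β S' and S' → α S' | ε.

S → u S' | v S S' | A1 S' | v S'; A1 → w | v u u; S' → S w S' | v S' | ε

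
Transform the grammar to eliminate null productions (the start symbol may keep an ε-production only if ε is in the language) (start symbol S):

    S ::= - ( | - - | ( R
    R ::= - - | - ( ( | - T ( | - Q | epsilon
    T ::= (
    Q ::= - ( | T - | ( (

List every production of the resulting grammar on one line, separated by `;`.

S ::= - ( | - - | ( R | (; R ::= - - | - ( ( | - T ( | - Q; T ::= (; Q ::= - ( | T - | ( (

Nullable nonterminals: {R}.
ε ∉ L(G), so no ε-production is kept.
Expand every rule over subsets of its nullable positions: S → ( R gives ( R | (.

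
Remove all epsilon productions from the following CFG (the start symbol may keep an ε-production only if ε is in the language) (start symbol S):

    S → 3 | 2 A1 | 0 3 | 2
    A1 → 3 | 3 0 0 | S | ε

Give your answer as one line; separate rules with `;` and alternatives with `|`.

The nullable symbols are {A1}.
ε ∉ L(G), so no ε-production is kept.
Expand every rule over subsets of its nullable positions: S → 2 A1 gives 2 A1 | 2.

S → 3 | 2 A1 | 2 | 0 3; A1 → 3 | 3 0 0 | S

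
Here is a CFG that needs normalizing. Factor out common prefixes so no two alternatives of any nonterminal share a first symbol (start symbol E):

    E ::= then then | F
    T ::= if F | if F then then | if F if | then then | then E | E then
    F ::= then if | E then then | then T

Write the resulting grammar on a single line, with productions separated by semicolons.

T has alternatives sharing prefix 'if F': factor to T → if F T' with T' → ε | then then | if.
T has alternatives sharing prefix 'then': factor to T → then T'' with T'' → then | E.
F has alternatives sharing prefix 'then': factor to F → then F' with F' → if | T.

E ::= then then | F; T ::= E then | if F T' | then T''; F ::= E then then | then F'; T' ::= ε | then then | if; T'' ::= then | E; F' ::= if | T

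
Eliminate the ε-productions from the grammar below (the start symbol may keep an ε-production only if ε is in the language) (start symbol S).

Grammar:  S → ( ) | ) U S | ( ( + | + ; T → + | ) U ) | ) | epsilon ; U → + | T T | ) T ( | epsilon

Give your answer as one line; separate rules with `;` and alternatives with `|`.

S → ( ) | ) U S | ) S | ( ( + | +; T → + | ) U ) | ) ) | ); U → + | T T | T | ) T ( | ) (

Nullable nonterminals: {T, U}.
ε ∉ L(G), so no ε-production is kept.
Add the nullable-subset variants: S → ) U S gives ) U S | ) S. T → ) U ) gives ) U ) | ) ). U → T T gives T T | T. U → ) T ( gives ) T ( | ) (.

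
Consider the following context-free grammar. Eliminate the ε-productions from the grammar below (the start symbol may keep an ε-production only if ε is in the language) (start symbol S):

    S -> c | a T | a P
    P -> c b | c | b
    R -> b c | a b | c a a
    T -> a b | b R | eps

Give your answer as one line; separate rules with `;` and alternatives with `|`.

S -> c | a T | a | a P; P -> c b | c | b; R -> b c | a b | c a a; T -> a b | b R

Nullable nonterminals: {T}.
ε ∉ L(G), so no ε-production is kept.
Expand every rule over subsets of its nullable positions: S → a T gives a T | a.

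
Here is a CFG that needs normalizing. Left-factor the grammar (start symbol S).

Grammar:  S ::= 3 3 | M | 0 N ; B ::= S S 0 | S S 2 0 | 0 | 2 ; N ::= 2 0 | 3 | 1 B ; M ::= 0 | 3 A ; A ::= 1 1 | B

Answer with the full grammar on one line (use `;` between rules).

B has alternatives sharing prefix 'S S': factor to B → S S B' with B' → 0 | 2 0.

S ::= 3 3 | M | 0 N; B ::= 0 | 2 | S S B'; N ::= 2 0 | 3 | 1 B; M ::= 0 | 3 A; A ::= 1 1 | B; B' ::= 0 | 2 0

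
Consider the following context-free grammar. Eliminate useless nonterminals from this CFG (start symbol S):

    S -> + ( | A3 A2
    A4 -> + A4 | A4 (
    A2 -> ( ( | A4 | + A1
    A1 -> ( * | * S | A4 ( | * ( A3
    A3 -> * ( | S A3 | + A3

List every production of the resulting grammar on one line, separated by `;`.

Generating nonterminals: {A1, A2, A3, S}.
Reachable from S after that: {A1, A2, A3, S}.
Removed useless symbols: {A4} and every production mentioning them.

S -> + ( | A3 A2; A2 -> ( ( | + A1; A1 -> ( * | * S | * ( A3; A3 -> * ( | S A3 | + A3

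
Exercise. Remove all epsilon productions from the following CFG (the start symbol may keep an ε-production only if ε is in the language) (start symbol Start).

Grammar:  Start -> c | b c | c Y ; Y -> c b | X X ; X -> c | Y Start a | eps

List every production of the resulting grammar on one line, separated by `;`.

Nullable nonterminals: {X, Y}.
ε ∉ L(G), so no ε-production is kept.
Expand every rule over subsets of its nullable positions: Y → X X gives X X | X. X → Y Start a gives Y Start a | Start a.

Start -> c | b c | c Y; Y -> c b | X X | X; X -> c | Y Start a | Start a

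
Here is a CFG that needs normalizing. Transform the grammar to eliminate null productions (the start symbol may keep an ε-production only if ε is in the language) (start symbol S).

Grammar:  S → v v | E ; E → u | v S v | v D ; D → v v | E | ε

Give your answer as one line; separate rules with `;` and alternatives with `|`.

S → v v | E; E → u | v S v | v D | v; D → v v | E

The nullable symbols are {D}.
ε ∉ L(G), so no ε-production is kept.
Expand every rule over subsets of its nullable positions: E → v D gives v D | v.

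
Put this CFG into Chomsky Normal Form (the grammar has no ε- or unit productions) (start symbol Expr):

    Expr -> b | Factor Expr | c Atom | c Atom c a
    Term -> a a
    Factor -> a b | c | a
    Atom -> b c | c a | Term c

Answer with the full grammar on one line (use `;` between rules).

Introduce a nonterminal for each terminal appearing in a rule of length ≥ 2: X1 → c, X2 → a, X3 → b.
Binarize each right-hand side of length ≥ 3 by chaining fresh nonterminals (Y1, Y2, …): affected rules were Expr → X1 Atom X1 X2.

Expr -> b | Factor Expr | X1 Atom | X1 Y1; Term -> X2 X2; Factor -> X2 X3 | c | a; Atom -> X3 X1 | X1 X2 | Term X1; X1 -> c; X2 -> a; X3 -> b; Y1 -> Atom Y2; Y2 -> X1 X2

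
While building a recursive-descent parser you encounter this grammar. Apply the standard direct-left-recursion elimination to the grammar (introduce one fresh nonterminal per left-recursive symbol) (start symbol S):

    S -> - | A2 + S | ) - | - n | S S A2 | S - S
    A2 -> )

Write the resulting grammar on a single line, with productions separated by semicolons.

Left recursion appears on S.
For S: α = {S A2, - S}, β = {-, A2 + S, ) -, - n}. Rewrite as S → β S' and S' → α S' | ε.

S -> - S' | A2 + S S' | ) - S' | - n S'; A2 -> ); S' -> S A2 S' | - S S' | ε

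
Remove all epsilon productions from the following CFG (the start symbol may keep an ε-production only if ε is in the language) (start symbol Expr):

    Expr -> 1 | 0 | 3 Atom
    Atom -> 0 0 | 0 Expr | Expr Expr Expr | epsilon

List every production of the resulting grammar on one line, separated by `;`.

Expr -> 1 | 0 | 3 Atom | 3; Atom -> 0 0 | 0 Expr | Expr Expr Expr

Nullable set = {Atom}.
ε ∉ L(G), so no ε-production is kept.
Expand every rule over subsets of its nullable positions: Expr → 3 Atom gives 3 Atom | 3.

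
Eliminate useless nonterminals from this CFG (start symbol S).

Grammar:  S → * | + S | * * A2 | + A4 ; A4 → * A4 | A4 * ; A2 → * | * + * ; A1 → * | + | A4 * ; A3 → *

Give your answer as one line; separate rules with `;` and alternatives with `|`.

Generating nonterminals: {A1, A2, A3, S}.
Reachable from S after that: {A2, S}.
Removed useless symbols: {A1, A3, A4} and every production mentioning them.

S → * | + S | * * A2; A2 → * | * + *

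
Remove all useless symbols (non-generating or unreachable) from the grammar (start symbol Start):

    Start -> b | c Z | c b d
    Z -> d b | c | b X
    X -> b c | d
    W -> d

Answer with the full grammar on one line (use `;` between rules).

Start -> b | c Z | c b d; Z -> d b | c | b X; X -> b c | d

Generating nonterminals: {Start, W, X, Z}.
Reachable from Start after that: {Start, X, Z}.
Removed useless symbols: {W} and every production mentioning them.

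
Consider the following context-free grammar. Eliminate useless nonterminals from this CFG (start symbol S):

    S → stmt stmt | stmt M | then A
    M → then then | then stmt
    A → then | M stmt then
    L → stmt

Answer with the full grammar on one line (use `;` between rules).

Generating nonterminals: {A, L, M, S}.
Reachable from S after that: {A, M, S}.
Removed useless symbols: {L} and every production mentioning them.

S → stmt stmt | stmt M | then A; M → then then | then stmt; A → then | M stmt then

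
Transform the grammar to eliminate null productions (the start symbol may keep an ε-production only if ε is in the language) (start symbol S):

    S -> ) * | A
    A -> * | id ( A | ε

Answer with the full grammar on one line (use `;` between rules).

Nullable set = {A, S}.
ε ∈ L(G) since S is nullable, so keep S → ε.
Add the nullable-subset variants: A → id ( A gives id ( A | id (.

S -> ) * | A | ε; A -> * | id ( A | id (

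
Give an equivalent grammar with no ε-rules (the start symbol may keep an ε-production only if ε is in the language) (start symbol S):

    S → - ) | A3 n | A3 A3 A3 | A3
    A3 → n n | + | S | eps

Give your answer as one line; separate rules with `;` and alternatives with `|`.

S → - ) | A3 n | n | A3 A3 A3 | A3 A3 | A3 | ε; A3 → n n | + | S

Nullable set = {A3, S}.
ε ∈ L(G) since S is nullable, so keep S → ε.
Expand every rule over subsets of its nullable positions: S → A3 n gives A3 n | n. S → A3 A3 A3 gives A3 A3 A3 | A3 A3 | A3.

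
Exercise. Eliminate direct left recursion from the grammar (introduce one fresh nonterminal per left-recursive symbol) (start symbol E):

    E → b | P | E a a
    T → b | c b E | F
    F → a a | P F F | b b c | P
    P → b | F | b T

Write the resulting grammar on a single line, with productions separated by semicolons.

E → b E' | P E'; T → b | c b E | F; F → a a | P F F | b b c | P; P → b | F | b T; E' → a a E' | ε

Left recursion appears on E.
For E: α = {a a}, β = {b, P}. Rewrite as E → β E' and E' → α E' | ε.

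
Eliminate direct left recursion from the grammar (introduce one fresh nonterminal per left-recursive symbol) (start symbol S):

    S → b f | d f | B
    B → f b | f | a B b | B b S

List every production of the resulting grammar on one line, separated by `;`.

B is directly left-recursive.
For B: α = {b S}, β = {f b, f, a B b}. Rewrite as B → β B' and B' → α B' | ε.

S → b f | d f | B; B → f b B' | f B' | a B b B'; B' → b S B' | eps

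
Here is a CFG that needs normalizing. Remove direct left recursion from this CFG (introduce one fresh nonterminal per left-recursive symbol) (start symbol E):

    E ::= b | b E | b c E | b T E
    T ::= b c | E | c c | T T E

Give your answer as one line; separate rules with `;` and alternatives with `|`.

E ::= b | b E | b c E | b T E; T ::= b c T' | E T' | c c T'; T' ::= T E T' | ε

T is directly left-recursive.
For T: α = {T E}, β = {b c, E, c c}. Rewrite as T → β T' and T' → α T' | ε.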